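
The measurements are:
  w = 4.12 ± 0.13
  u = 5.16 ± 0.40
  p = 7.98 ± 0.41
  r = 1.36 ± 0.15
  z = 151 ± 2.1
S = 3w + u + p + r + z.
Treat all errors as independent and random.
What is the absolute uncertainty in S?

S is a linear combination, so absolute uncertainties add in quadrature:
  (3·δw)² = 0.152;  (δu)² = 0.160;  (δp)² = 0.168;  (δr)² = 0.0225;  (δz)² = 4.41
δS = √(4.91) = 2.22

2.22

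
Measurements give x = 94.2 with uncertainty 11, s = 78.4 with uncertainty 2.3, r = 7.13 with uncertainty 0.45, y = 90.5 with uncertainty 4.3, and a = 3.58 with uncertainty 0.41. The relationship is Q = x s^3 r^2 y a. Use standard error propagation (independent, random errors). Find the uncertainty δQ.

1.72e+11

Since Q is a product/quotient, work with relative uncertainties:
  (1·δx/x)² = (1×0.117)² = 0.0136;  (3·δs/s)² = (3×0.0293)² = 0.00775;  (2·δr/r)² = (2×0.0631)² = 0.0159;  (1·δy/y)² = (1×0.0475)² = 0.00226;  (1·δa/a)² = (1×0.115)² = 0.0131
δQ/Q = √(0.0527) = 0.230
Q = 7.48e+11, so δQ = 0.230 × 7.48e+11 = 1.72e+11.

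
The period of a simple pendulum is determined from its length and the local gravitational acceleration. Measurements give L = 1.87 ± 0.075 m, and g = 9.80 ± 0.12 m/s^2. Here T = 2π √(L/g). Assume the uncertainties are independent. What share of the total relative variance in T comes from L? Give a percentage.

(δT/T)² = (½·δL/L)² + (−½·δg/g)²
  L term: (0.5×0.0401)² = 0.000402
  g term: (-0.5×0.0122)² = 3.75e-05
Total = 0.000440. Share from L = 0.000402/0.000440 = 0.915.

91.5%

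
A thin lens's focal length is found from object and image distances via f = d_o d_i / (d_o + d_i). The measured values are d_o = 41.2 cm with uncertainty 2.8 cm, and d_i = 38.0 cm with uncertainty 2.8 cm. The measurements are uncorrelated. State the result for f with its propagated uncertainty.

∂f/∂d_o = (d_i/(d_o+d_i))² = 0.230;  ∂f/∂d_i = (d_o/(d_o+d_i))² = 0.271
δf = √((∂f/∂d_o · δd_o)² + (∂f/∂d_i · δd_i)²) = √(0.415 + 0.574) = 0.995 cm
f = 19.8 cm.

19.8 ± 0.995 cm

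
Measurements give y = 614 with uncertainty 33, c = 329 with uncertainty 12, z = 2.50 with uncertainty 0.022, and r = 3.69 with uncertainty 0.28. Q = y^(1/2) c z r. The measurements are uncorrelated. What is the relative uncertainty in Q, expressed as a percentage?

For a monomial Q ∝ y^(1/2), c, z, r, fractional errors add in quadrature:
  (½·δy/y)² = (0.5×0.0537)² = 0.000722;  (1·δc/c)² = (1×0.0365)² = 0.00133;  (1·δz/z)² = (1×0.00880)² = 7.74e-05;  (1·δr/r)² = (1×0.0759)² = 0.00576
δQ/Q = √(0.00789) = 0.0888

8.88%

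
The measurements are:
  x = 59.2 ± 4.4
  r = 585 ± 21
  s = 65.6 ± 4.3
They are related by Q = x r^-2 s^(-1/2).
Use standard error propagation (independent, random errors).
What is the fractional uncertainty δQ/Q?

0.108

Each factor contributes (exponent × relative error)² to (δQ/Q)²:
  (1·δx/x)² = (1×0.0743)² = 0.00552;  (-2·δr/r)² = (-2×0.0359)² = 0.00515;  (−½·δs/s)² = (-0.5×0.0655)² = 0.00107
δQ/Q = √(0.0118) = 0.108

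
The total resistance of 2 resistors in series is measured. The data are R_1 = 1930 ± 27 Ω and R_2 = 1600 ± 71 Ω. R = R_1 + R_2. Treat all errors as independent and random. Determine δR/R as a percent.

2.15%

For a sum/difference, combine absolute errors in quadrature:
  (δR_1)² = 729;  (δR_2)² = 5040
δR = √(5770) = 76.0 Ω
R = 3530 Ω, so δR/R = 76.0/3530 = 0.0215.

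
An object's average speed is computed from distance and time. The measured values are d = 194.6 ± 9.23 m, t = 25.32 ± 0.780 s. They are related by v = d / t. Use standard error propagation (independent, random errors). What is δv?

Each factor contributes (exponent × relative error)² to (δv/v)²:
  (1·δd/d)² = (1×0.0474)² = 0.00225;  (-1·δt/t)² = (-1×0.0308)² = 0.000949
δv/v = √(0.00320) = 0.0566
v = 7.686 m/s, so δv = 0.0566 × 7.686 = 0.435 m/s.

0.435 m/s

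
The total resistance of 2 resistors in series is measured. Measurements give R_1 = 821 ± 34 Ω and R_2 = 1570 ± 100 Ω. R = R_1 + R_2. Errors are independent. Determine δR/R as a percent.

4.42%

Sums and differences: (δR)² = Σ (cᵢ δxᵢ)².
  (δR_1)² = 1160;  (δR_2)² = 10000
δR = √(11200) = 106 Ω
R = 2390 Ω, so δR/R = 106/2390 = 0.0442.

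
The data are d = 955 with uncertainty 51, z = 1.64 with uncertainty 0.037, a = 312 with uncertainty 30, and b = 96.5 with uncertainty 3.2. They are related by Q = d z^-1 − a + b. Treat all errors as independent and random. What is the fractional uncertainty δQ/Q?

0.123

Let p = d·z^-1 = 582. δp/p = √((1·δd/d)² + (-1·δz/z)²) = √(0.00285 + 0.000509) = 0.0580, so δp = 33.8.
Q = p − a + b: δQ = √(δp² + δa² + δb²) = √(1140 + 900 + 10.2) = 45.3
Q = 367, so δQ/Q = 45.3/367 = 0.123.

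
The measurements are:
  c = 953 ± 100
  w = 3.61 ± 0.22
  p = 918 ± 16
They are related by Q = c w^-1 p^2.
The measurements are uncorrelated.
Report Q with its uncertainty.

Each factor contributes (exponent × relative error)² to (δQ/Q)²:
  (1·δc/c)² = (1×0.105)² = 0.0110;  (-1·δw/w)² = (-1×0.0609)² = 0.00371;  (2·δp/p)² = (2×0.0174)² = 0.00122
δQ/Q = √(0.0159) = 0.126
Q = 2.22e+08, so δQ = 0.126 × 2.22e+08 = 2.81e+07.

(2.22 ± 0.281) × 10^8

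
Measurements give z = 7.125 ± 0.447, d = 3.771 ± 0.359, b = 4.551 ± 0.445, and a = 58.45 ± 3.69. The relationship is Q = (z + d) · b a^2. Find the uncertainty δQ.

28500

Let u = z + d = 10.90. δu = √(δz² + δd²) = √(0.200 + 0.129) = 0.573, so δu/u = 0.0526.
Q is then a monomial in u, b, a:
δQ/Q = √((δu/u)² + (1·δb/b)² + (2·δa/a)²) = √(0.00277 + 0.00956 + 0.0159) = 0.168
Q = 169400, so δQ = 0.168 × 169400 = 28500.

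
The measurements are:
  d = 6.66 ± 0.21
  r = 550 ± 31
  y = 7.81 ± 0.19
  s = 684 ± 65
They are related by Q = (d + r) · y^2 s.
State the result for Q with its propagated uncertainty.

(2.32 ± 0.280) × 10^7

Let u = d + r = 557. δu = √(δd² + δr²) = √(0.0441 + 961) = 31.0, so δu/u = 0.0557.
Q is then a monomial in u, y, s:
δQ/Q = √((δu/u)² + (2·δy/y)² + (1·δs/s)²) = √(0.00310 + 0.00237 + 0.00903) = 0.120
Q = 2.32e+07, so δQ = 0.120 × 2.32e+07 = 2.8e+06.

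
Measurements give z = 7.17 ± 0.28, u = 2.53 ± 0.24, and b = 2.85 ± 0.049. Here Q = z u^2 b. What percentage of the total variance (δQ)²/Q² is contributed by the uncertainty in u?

95.2%

(δQ/Q)² = (1·δz/z)² + (2·δu/u)² + (1·δb/b)²
  z term: (1×0.0391)² = 0.00153
  u term: (2×0.0949)² = 0.0360
  b term: (1×0.0172)² = 0.000296
Total = 0.0378. Share from u = 0.0360/0.0378 = 0.952.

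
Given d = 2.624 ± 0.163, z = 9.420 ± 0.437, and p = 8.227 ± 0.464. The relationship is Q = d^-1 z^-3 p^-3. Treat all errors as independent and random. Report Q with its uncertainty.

Since Q is a product/quotient, work with relative uncertainties:
  (-1·δd/d)² = (-1×0.0621)² = 0.00386;  (-3·δz/z)² = (-3×0.0464)² = 0.0194;  (-3·δp/p)² = (-3×0.0564)² = 0.0286
δQ/Q = √(0.0519) = 0.228
Q = 8.188e-07, so δQ = 0.228 × 8.188e-07 = 1.86e-07.

(8.188 ± 1.86) × 10^-7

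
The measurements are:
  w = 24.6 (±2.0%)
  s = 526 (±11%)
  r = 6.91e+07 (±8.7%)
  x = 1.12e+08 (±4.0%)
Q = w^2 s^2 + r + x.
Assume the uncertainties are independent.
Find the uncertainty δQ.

Let p = w^2·s^2 = 1.67e+08. δp/p = √((2·δw/w)² + (2·δs/s)²) = √(0.00160 + 0.0484) = 0.224, so δp = 3.74e+07.
Q = p + r + x: δQ = √(δp² + δr² + δx²) = √(1.4e+15 + 3.61e+13 + 2.01e+13) = 3.82e+07

3.82e+07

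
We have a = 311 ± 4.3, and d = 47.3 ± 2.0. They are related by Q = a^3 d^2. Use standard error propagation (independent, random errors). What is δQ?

Each factor contributes (exponent × relative error)² to (δQ/Q)²:
  (3·δa/a)² = (3×0.0138)² = 0.00172;  (2·δd/d)² = (2×0.0423)² = 0.00715
δQ/Q = √(0.00887) = 0.0942
Q = 6.73e+10, so δQ = 0.0942 × 6.73e+10 = 6.34e+09.

6.34e+09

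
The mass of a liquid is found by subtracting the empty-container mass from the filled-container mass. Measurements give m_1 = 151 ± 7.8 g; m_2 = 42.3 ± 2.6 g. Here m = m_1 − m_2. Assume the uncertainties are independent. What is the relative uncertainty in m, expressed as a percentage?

Each term contributes (cᵢ δxᵢ)² to (δm)²:
  (δm_1)² = 60.8;  (δm_2)² = 6.76
δm = √(67.6) = 8.22 g
m = 109 g, so δm/m = 8.22/109 = 0.0756.

7.56%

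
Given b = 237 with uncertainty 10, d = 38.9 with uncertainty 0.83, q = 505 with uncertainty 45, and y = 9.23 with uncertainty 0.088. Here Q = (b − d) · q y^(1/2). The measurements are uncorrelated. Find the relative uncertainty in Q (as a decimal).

0.103

Let u = b − d = 198. δu = √(δb² + δd²) = √(100 + 0.689) = 10.0, so δu/u = 0.0507.
Q is then a monomial in u, q, y:
δQ/Q = √((δu/u)² + (1·δq/q)² + (½·δy/y)²) = √(0.00257 + 0.00794 + 2.27e-05) = 0.103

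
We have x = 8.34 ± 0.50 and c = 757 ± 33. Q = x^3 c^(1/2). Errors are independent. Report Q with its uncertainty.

16000 ± 2890

Q is a product of powers, so relative uncertainties combine in quadrature:
  (3·δx/x)² = (3×0.0600)² = 0.0323;  (½·δc/c)² = (0.5×0.0436)² = 0.000475
δQ/Q = √(0.0328) = 0.181
Q = 16000, so δQ = 0.181 × 16000 = 2890.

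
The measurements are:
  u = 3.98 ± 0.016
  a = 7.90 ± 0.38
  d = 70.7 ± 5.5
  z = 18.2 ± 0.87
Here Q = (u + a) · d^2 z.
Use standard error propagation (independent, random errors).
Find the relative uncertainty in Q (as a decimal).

0.166

Let w = u + a = 11.9. δw = √(δu² + δa²) = √(0.000256 + 0.144) = 0.380, so δw/w = 0.0320.
Q is then a monomial in w, d, z:
δQ/Q = √((δw/w)² + (2·δd/d)² + (1·δz/z)²) = √(0.00102 + 0.0242 + 0.00229) = 0.166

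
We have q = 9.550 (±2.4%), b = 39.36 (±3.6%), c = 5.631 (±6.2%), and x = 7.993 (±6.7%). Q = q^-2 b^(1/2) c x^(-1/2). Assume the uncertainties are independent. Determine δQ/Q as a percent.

8.71%

Q is a product of powers, so relative uncertainties combine in quadrature:
  (-2·δq/q)² = (-2×0.0240)² = 0.00230;  (½·δb/b)² = (0.5×0.0360)² = 0.000324;  (1·δc/c)² = (1×0.0620)² = 0.00384;  (−½·δx/x)² = (-0.5×0.0670)² = 0.00112
δQ/Q = √(0.00759) = 0.0871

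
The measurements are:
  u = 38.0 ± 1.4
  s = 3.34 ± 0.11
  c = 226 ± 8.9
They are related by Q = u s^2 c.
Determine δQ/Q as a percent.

Products/powers → add relative errors in quadrature, weighted by exponent:
  (1·δu/u)² = (1×0.0368)² = 0.00136;  (2·δs/s)² = (2×0.0329)² = 0.00434;  (1·δc/c)² = (1×0.0394)² = 0.00155
δQ/Q = √(0.00725) = 0.0851

8.51%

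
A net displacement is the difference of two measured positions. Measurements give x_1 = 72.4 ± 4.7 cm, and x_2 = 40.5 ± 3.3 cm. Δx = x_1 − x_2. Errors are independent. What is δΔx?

Each term contributes (cᵢ δxᵢ)² to (δΔx)²:
  (δx_1)² = 22.1;  (δx_2)² = 10.9
δΔx = √(33.0) = 5.74 cm

5.74 cm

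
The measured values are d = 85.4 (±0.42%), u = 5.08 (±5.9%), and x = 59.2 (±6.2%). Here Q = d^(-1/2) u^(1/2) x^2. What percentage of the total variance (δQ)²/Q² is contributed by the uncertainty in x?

(δQ/Q)² = (−½·δd/d)² + (½·δu/u)² + (2·δx/x)²
  d term: (-0.5×0.00420)² = 4.41e-06
  u term: (0.5×0.0590)² = 0.000870
  x term: (2×0.0620)² = 0.0154
Total = 0.0163. Share from x = 0.0154/0.0163 = 0.946.

94.6%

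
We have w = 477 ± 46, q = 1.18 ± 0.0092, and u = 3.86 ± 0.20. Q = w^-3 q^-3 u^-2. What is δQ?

Products/powers → add relative errors in quadrature, weighted by exponent:
  (-3·δw/w)² = (-3×0.0964)² = 0.0837;  (-3·δq/q)² = (-3×0.00780)² = 0.000547;  (-2·δu/u)² = (-2×0.0518)² = 0.0107
δQ/Q = √(0.0950) = 0.308
Q = 3.76e-10, so δQ = 0.308 × 3.76e-10 = 1.16e-10.

1.16e-10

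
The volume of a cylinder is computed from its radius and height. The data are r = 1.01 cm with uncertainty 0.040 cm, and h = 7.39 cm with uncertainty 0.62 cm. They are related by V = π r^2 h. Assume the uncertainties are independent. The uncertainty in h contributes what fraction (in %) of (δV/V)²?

52.9%

(δV/V)² = (2·δr/r)² + (1·δh/h)²
  r term: (2×0.0396)² = 0.00627
  h term: (1×0.0839)² = 0.00704
Total = 0.0133. Share from h = 0.00704/0.0133 = 0.529.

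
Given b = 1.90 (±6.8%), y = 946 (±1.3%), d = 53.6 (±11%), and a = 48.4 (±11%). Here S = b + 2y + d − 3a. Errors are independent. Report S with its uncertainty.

1800 ± 29.9

S is a linear combination, so absolute uncertainties add in quadrature:
  (δb)² = 0.0167;  (2·δy)² = 605;  (δd)² = 34.8;  (3·δa)² = 255
δS = √(895) = 29.9
S = 1800.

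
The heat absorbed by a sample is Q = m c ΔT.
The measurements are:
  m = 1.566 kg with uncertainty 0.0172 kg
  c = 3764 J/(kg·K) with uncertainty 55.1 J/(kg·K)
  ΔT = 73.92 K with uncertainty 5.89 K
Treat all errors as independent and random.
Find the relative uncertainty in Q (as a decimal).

Relative error in a monomial: (δQ/Q)² = Σ (nᵢ · δxᵢ/xᵢ)².
  (1·δm/m)² = (1×0.0110)² = 0.000121;  (1·δc/c)² = (1×0.0146)² = 0.000214;  (1·δΔT/ΔT)² = (1×0.0797)² = 0.00635
δQ/Q = √(0.00668) = 0.0818

0.0818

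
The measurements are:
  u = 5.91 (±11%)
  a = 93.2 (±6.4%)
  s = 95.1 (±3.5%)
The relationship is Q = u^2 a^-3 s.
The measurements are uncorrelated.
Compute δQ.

0.00121

Each factor contributes (exponent × relative error)² to (δQ/Q)²:
  (2·δu/u)² = (2×0.110)² = 0.0484;  (-3·δa/a)² = (-3×0.0640)² = 0.0369;  (1·δs/s)² = (1×0.0350)² = 0.00123
δQ/Q = √(0.0865) = 0.294
Q = 0.00410, so δQ = 0.294 × 0.00410 = 0.00121.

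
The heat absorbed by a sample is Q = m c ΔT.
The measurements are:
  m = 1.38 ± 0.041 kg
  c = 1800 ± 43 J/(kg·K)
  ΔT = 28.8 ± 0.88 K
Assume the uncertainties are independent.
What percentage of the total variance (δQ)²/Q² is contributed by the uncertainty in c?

23.9%

(δQ/Q)² = (1·δm/m)² + (1·δc/c)² + (1·δΔT/ΔT)²
  m term: (1×0.0297)² = 0.000883
  c term: (1×0.0239)² = 0.000571
  ΔT term: (1×0.0306)² = 0.000934
Total = 0.00239. Share from c = 0.000571/0.00239 = 0.239.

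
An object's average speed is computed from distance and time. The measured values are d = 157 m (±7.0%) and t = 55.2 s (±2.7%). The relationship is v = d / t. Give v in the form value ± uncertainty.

2.84 ± 0.213 m/s

Products/powers → add relative errors in quadrature, weighted by exponent:
  (1·δd/d)² = (1×0.0700)² = 0.00490;  (-1·δt/t)² = (-1×0.0270)² = 0.000729
δv/v = √(0.00563) = 0.0750
v = 2.84 m/s, so δv = 0.0750 × 2.84 = 0.213 m/s.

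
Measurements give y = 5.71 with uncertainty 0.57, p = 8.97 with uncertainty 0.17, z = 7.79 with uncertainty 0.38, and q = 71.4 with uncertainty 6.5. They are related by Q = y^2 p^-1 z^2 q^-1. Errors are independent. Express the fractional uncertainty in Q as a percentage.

24.1%

Q is a product of powers, so relative uncertainties combine in quadrature:
  (2·δy/y)² = (2×0.0998)² = 0.0399;  (-1·δp/p)² = (-1×0.0190)² = 0.000359;  (2·δz/z)² = (2×0.0488)² = 0.00952;  (-1·δq/q)² = (-1×0.0910)² = 0.00829
δQ/Q = √(0.0580) = 0.241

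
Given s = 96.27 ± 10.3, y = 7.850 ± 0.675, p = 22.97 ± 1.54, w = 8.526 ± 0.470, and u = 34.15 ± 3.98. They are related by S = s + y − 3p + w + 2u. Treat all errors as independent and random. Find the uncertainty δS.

Absolute uncertainties add in quadrature for a linear combination:
  (δs)² = 106;  (δy)² = 0.456;  (3·δp)² = 21.3;  (δw)² = 0.221;  (2·δu)² = 63.4
δS = √(191) = 13.8

13.8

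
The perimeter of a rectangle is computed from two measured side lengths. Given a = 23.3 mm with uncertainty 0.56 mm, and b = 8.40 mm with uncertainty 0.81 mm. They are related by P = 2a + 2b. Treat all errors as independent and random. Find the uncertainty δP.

1.97 mm

For a sum/difference, combine absolute errors in quadrature:
  (2·δa)² = 1.25;  (2·δb)² = 2.62
δP = √(3.88) = 1.97 mm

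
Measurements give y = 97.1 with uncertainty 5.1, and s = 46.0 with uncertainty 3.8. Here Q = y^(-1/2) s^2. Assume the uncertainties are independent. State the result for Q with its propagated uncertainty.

Since Q is a product/quotient, work with relative uncertainties:
  (−½·δy/y)² = (-0.5×0.0525)² = 0.000690;  (2·δs/s)² = (2×0.0826)² = 0.0273
δQ/Q = √(0.0280) = 0.167
Q = 215, so δQ = 0.167 × 215 = 35.9.

215 ± 35.9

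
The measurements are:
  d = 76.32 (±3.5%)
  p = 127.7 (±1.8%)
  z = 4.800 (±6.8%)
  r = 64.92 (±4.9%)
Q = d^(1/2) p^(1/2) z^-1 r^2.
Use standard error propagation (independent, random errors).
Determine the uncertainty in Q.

Since Q is a product/quotient, work with relative uncertainties:
  (½·δd/d)² = (0.5×0.0350)² = 0.000306;  (½·δp/p)² = (0.5×0.0180)² = 8.1e-05;  (-1·δz/z)² = (-1×0.0680)² = 0.00462;  (2·δr/r)² = (2×0.0490)² = 0.00960
δQ/Q = √(0.0146) = 0.121
Q = 86680, so δQ = 0.121 × 86680 = 10500.

10500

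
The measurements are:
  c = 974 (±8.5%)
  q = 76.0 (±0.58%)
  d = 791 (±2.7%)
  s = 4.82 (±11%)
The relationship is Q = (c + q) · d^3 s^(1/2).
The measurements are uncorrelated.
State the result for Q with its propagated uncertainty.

Let u = c + q = 1050. δu = √(δc² + δq²) = √(6850 + 0.194) = 82.8, so δu/u = 0.0788.
Q is then a monomial in u, d, s:
δQ/Q = √((δu/u)² + (3·δd/d)² + (½·δs/s)²) = √(0.00622 + 0.00656 + 0.00302) = 0.126
Q = 1.14e+12, so δQ = 0.126 × 1.14e+12 = 1.43e+11.

(1.14 ± 0.143) × 10^12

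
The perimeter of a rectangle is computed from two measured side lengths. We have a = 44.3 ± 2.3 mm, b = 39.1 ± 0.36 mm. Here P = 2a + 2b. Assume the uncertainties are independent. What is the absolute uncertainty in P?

4.66 mm

Each term contributes (cᵢ δxᵢ)² to (δP)²:
  (2·δa)² = 21.2;  (2·δb)² = 0.518
δP = √(21.7) = 4.66 mm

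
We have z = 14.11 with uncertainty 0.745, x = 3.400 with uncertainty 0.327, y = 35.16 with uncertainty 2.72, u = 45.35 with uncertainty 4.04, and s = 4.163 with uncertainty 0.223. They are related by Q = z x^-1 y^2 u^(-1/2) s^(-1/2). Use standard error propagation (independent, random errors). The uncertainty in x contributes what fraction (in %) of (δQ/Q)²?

(δQ/Q)² = (1·δz/z)² + (-1·δx/x)² + (2·δy/y)² + (−½·δu/u)² + (−½·δs/s)²
  z term: (1×0.0528)² = 0.00279
  x term: (-1×0.0962)² = 0.00925
  y term: (2×0.0774)² = 0.0239
  u term: (-0.5×0.0891)² = 0.00198
  s term: (-0.5×0.0536)² = 0.000717
Total = 0.0387. Share from x = 0.00925/0.0387 = 0.239.

23.9%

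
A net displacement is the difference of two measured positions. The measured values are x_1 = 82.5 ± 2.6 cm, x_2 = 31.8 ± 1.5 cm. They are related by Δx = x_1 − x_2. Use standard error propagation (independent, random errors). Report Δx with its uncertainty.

Absolute uncertainties add in quadrature for a linear combination:
  (δx_1)² = 6.76;  (δx_2)² = 2.25
δΔx = √(9.01) = 3.00 cm
Δx = 50.7 cm.

50.7 ± 3.00 cm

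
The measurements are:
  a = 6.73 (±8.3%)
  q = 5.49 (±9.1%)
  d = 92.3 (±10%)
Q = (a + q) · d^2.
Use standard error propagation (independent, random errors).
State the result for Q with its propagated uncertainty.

Let u = a + q = 12.2. δu = √(δa² + δq²) = √(0.312 + 0.250) = 0.749, so δu/u = 0.0613.
Q is then a monomial in u, d:
δQ/Q = √((δu/u)² + (2·δd/d)²) = √(0.00376 + 0.0400) = 0.209
Q = 1.04e+05, so δQ = 0.209 × 1.04e+05 = 21800.

(1.04 ± 0.218) × 10^5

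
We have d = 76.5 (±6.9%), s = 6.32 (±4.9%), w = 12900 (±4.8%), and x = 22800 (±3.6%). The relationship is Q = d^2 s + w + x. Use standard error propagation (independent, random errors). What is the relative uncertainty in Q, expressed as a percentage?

7.58%

Let p = d^2·s = 37000. δp/p = √((2·δd/d)² + (1·δs/s)²) = √(0.0190 + 0.00240) = 0.146, so δp = 5420.
Q = p + w + x: δQ = √(δp² + δw² + δx²) = √(2.93e+07 + 3.83e+05 + 6.74e+05) = 5510
Q = 72700, so δQ/Q = 5510/72700 = 0.0758.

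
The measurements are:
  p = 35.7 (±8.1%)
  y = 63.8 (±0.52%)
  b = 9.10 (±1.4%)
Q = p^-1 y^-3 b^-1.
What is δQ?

Since Q is a product/quotient, work with relative uncertainties:
  (-1·δp/p)² = (-1×0.0810)² = 0.00656;  (-3·δy/y)² = (-3×0.00520)² = 0.000243;  (-1·δb/b)² = (-1×0.0140)² = 0.000196
δQ/Q = √(0.00700) = 0.0837
Q = 1.19e-08, so δQ = 0.0837 × 1.19e-08 = 9.92e-10.

9.92e-10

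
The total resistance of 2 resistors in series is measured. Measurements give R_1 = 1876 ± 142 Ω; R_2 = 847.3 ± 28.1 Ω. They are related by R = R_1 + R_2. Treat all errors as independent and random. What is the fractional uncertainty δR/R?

R is a linear combination, so absolute uncertainties add in quadrature:
  (δR_1)² = 20200;  (δR_2)² = 790
δR = √(21000) = 145 Ω
R = 2723 Ω, so δR/R = 145/2723 = 0.0532.

0.0532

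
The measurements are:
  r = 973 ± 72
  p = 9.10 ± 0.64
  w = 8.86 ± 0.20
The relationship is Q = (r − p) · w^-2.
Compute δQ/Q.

0.0873

Let u = r − p = 964. δu = √(δr² + δp²) = √(5180 + 0.410) = 72.0, so δu/u = 0.0747.
Q is then a monomial in u, w:
δQ/Q = √((δu/u)² + (-2·δw/w)²) = √(0.00558 + 0.00204) = 0.0873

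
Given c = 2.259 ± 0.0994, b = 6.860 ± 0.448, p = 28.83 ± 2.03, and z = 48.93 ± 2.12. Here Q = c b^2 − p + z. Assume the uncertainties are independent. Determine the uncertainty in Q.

Let w = c·b^2 = 106.3. δw/w = √((1·δc/c)² + (2·δb/b)²) = √(0.00194 + 0.0171) = 0.138, so δw = 14.7.
Q = w − p + z: δQ = √(δw² + δp² + δz²) = √(215 + 4.12 + 4.49) = 14.9

14.9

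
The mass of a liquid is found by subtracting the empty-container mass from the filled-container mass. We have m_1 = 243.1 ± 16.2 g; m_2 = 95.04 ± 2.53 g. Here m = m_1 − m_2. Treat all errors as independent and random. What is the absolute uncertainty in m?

For a sum/difference, combine absolute errors in quadrature:
  (δm_1)² = 262;  (δm_2)² = 6.40
δm = √(269) = 16.4 g

16.4 g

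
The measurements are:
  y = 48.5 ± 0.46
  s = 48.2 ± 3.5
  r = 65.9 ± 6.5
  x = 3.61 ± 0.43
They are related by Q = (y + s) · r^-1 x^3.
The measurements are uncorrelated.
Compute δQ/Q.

Let u = y + s = 96.7. δu = √(δy² + δs²) = √(0.212 + 12.2) = 3.53, so δu/u = 0.0365.
Q is then a monomial in u, r, x:
δQ/Q = √((δu/u)² + (-1·δr/r)² + (3·δx/x)²) = √(0.00133 + 0.00973 + 0.128) = 0.372

0.372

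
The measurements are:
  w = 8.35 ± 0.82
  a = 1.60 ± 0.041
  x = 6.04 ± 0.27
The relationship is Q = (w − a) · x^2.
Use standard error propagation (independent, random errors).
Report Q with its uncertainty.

246 ± 37.2

Let u = w − a = 6.75. δu = √(δw² + δa²) = √(0.672 + 0.00168) = 0.821, so δu/u = 0.122.
Q is then a monomial in u, x:
δQ/Q = √((δu/u)² + (2·δx/x)²) = √(0.0148 + 0.00799) = 0.151
Q = 246, so δQ = 0.151 × 246 = 37.2.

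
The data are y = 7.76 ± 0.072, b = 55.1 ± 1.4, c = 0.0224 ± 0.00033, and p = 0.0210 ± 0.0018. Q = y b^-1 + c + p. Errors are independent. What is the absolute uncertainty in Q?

Let w = y·b^-1 = 0.141. δw/w = √((1·δy/y)² + (-1·δb/b)²) = √(8.61e-05 + 0.000646) = 0.0270, so δw = 0.00381.
Q = w + c + p: δQ = √(δw² + δc² + δp²) = √(1.45e-05 + 1.09e-07 + 3.24e-06) = 0.00423

0.00423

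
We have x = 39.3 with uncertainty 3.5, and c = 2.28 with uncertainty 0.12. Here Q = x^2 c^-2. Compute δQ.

Relative error in a monomial: (δQ/Q)² = Σ (nᵢ · δxᵢ/xᵢ)².
  (2·δx/x)² = (2×0.0891)² = 0.0317;  (-2·δc/c)² = (-2×0.0526)² = 0.0111
δQ/Q = √(0.0428) = 0.207
Q = 297, so δQ = 0.207 × 297 = 61.5.

61.5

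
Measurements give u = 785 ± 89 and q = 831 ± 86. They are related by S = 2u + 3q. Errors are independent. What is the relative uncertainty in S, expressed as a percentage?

Absolute uncertainties add in quadrature for a linear combination:
  (2·δu)² = 31700;  (3·δq)² = 66600
δS = √(98200) = 313
S = 4060, so δS/S = 313/4060 = 0.0771.

7.71%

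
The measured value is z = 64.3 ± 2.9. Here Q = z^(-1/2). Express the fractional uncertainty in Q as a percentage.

For a monomial Q ∝ z^(-1/2), fractional errors add in quadrature:
  (−½·δz/z)² = (-0.5×0.0451)² = 0.000509
δQ/Q = √(0.000509) = 0.0226

2.26%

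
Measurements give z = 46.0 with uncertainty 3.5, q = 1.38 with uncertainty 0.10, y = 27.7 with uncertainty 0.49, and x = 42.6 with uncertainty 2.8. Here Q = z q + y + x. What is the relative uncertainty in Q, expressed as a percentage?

Let p = z·q = 63.5. δp/p = √((1·δz/z)² + (1·δq/q)²) = √(0.00579 + 0.00525) = 0.105, so δp = 6.67.
Q = p + y + x: δQ = √(δp² + δy² + δx²) = √(44.5 + 0.240 + 7.84) = 7.25
Q = 134, so δQ/Q = 7.25/134 = 0.0542.

5.42%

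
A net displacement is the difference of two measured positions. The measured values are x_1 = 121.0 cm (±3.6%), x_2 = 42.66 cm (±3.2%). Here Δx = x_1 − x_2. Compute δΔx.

For a sum/difference, combine absolute errors in quadrature:
  (δx_1)² = 19.0;  (δx_2)² = 1.86
δΔx = √(20.8) = 4.56 cm

4.56 cm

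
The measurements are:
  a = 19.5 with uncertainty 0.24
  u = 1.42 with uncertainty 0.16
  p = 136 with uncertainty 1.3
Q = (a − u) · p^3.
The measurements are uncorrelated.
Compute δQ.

Let w = a − u = 18.1. δw = √(δa² + δu²) = √(0.0576 + 0.0256) = 0.288, so δw/w = 0.0160.
Q is then a monomial in w, p:
δQ/Q = √((δw/w)² + (3·δp/p)²) = √(0.000255 + 0.000822) = 0.0328
Q = 4.55e+07, so δQ = 0.0328 × 4.55e+07 = 1.49e+06.

1.49e+06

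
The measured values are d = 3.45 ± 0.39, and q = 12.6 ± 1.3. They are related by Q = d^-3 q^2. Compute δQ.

Products/powers → add relative errors in quadrature, weighted by exponent:
  (-3·δd/d)² = (-3×0.113)² = 0.115;  (2·δq/q)² = (2×0.103)² = 0.0426
δQ/Q = √(0.158) = 0.397
Q = 3.87, so δQ = 0.397 × 3.87 = 1.53.

1.53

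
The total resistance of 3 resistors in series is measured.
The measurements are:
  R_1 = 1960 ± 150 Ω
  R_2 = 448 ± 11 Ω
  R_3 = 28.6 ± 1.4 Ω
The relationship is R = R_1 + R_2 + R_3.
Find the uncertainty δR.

Sums and differences: (δR)² = Σ (cᵢ δxᵢ)².
  (δR_1)² = 22500;  (δR_2)² = 121;  (δR_3)² = 1.96
δR = √(22600) = 150 Ω

150 Ω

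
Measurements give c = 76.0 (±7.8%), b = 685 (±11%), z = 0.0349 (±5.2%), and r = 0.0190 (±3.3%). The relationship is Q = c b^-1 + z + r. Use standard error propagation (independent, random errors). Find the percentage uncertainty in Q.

Let p = c·b^-1 = 0.111. δp/p = √((1·δc/c)² + (-1·δb/b)²) = √(0.00608 + 0.0121) = 0.135, so δp = 0.0150.
Q = p + z + r: δQ = √(δp² + δz² + δr²) = √(0.000224 + 3.29e-06 + 3.93e-07) = 0.0151
Q = 0.165, so δQ/Q = 0.0151/0.165 = 0.0915.

9.15%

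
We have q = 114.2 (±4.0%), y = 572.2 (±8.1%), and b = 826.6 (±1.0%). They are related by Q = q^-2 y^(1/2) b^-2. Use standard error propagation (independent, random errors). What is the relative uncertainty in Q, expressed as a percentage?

Relative error in a monomial: (δQ/Q)² = Σ (nᵢ · δxᵢ/xᵢ)².
  (-2·δq/q)² = (-2×0.0400)² = 0.00640;  (½·δy/y)² = (0.5×0.0810)² = 0.00164;  (-2·δb/b)² = (-2×0.0100)² = 0.000400
δQ/Q = √(0.00844) = 0.0919

9.19%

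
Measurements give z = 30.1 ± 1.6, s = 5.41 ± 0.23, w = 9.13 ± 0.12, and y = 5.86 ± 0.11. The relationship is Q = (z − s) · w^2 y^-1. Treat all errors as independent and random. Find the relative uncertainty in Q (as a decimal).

0.0730

Let u = z − s = 24.7. δu = √(δz² + δs²) = √(2.56 + 0.0529) = 1.62, so δu/u = 0.0655.
Q is then a monomial in u, w, y:
δQ/Q = √((δu/u)² + (2·δw/w)² + (-1·δy/y)²) = √(0.00429 + 0.000691 + 0.000352) = 0.0730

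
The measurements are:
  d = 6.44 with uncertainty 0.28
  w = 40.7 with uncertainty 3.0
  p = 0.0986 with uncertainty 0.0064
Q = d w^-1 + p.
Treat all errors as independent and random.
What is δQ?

0.0150

Let h = d·w^-1 = 0.158. δh/h = √((1·δd/d)² + (-1·δw/w)²) = √(0.00189 + 0.00543) = 0.0856, so δh = 0.0135.
Q = h + p: δQ = √(δh² + δp²) = √(0.000183 + 4.1e-05) = 0.0150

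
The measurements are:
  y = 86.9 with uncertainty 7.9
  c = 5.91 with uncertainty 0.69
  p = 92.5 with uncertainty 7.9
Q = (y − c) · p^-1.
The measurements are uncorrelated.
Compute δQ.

Let u = y − c = 81.0. δu = √(δy² + δc²) = √(62.4 + 0.476) = 7.93, so δu/u = 0.0979.
Q is then a monomial in u, p:
δQ/Q = √((δu/u)² + (-1·δp/p)²) = √(0.00959 + 0.00729) = 0.130
Q = 0.876, so δQ = 0.130 × 0.876 = 0.114.

0.114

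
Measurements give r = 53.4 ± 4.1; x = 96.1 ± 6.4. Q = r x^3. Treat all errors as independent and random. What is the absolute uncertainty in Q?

1.01e+07

Q is a product of powers, so relative uncertainties combine in quadrature:
  (1·δr/r)² = (1×0.0768)² = 0.00590;  (3·δx/x)² = (3×0.0666)² = 0.0399
δQ/Q = √(0.0458) = 0.214
Q = 4.74e+07, so δQ = 0.214 × 4.74e+07 = 1.01e+07.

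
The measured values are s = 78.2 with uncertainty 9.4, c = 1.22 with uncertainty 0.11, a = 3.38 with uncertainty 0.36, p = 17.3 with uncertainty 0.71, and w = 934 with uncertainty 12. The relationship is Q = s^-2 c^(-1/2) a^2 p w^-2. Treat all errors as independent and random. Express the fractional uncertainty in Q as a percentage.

Relative error in a monomial: (δQ/Q)² = Σ (nᵢ · δxᵢ/xᵢ)².
  (-2·δs/s)² = (-2×0.120)² = 0.0578;  (−½·δc/c)² = (-0.5×0.0902)² = 0.00203;  (2·δa/a)² = (2×0.107)² = 0.0454;  (1·δp/p)² = (1×0.0410)² = 0.00168;  (-2·δw/w)² = (-2×0.0128)² = 0.000660
δQ/Q = √(0.108) = 0.328

32.8%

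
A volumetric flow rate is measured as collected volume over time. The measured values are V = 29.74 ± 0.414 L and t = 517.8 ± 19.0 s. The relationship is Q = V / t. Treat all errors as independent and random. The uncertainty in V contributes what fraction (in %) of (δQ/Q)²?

12.6%

(δQ/Q)² = (1·δV/V)² + (-1·δt/t)²
  V term: (1×0.0139)² = 0.000194
  t term: (-1×0.0367)² = 0.00135
Total = 0.00154. Share from V = 0.000194/0.00154 = 0.126.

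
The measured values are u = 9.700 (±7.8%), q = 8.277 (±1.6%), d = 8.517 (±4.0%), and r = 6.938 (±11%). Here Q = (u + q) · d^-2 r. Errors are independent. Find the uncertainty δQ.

Let w = u + q = 17.98. δw = √(δu² + δq²) = √(0.572 + 0.0175) = 0.768, so δw/w = 0.0427.
Q is then a monomial in w, d, r:
δQ/Q = √((δw/w)² + (-2·δd/d)² + (1·δr/r)²) = √(0.00183 + 0.00640 + 0.0121) = 0.143
Q = 1.719, so δQ = 0.143 × 1.719 = 0.245.

0.245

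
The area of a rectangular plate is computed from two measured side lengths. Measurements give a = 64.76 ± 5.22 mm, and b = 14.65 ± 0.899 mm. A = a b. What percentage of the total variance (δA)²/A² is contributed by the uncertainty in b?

36.7%

(δA/A)² = (1·δa/a)² + (1·δb/b)²
  a term: (1×0.0806)² = 0.00650
  b term: (1×0.0614)² = 0.00377
Total = 0.0103. Share from b = 0.00377/0.0103 = 0.367.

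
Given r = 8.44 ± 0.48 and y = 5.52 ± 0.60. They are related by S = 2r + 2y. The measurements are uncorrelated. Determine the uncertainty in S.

Sums and differences: (δS)² = Σ (cᵢ δxᵢ)².
  (2·δr)² = 0.922;  (2·δy)² = 1.44
δS = √(2.36) = 1.54

1.54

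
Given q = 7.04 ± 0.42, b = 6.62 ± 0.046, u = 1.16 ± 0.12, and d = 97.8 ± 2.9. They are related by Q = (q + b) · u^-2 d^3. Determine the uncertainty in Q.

Let w = q + b = 13.7. δw = √(δq² + δb²) = √(0.176 + 0.00212) = 0.423, so δw/w = 0.0309.
Q is then a monomial in w, u, d:
δQ/Q = √((δw/w)² + (-2·δu/u)² + (3·δd/d)²) = √(0.000957 + 0.0428 + 0.00791) = 0.227
Q = 9.5e+06, so δQ = 0.227 × 9.5e+06 = 2.16e+06.

2.16e+06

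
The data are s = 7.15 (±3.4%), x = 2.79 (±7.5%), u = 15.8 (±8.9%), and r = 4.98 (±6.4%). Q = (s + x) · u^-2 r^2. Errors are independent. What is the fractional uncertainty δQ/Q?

Let w = s + x = 9.94. δw = √(δs² + δx²) = √(0.0591 + 0.0438) = 0.321, so δw/w = 0.0323.
Q is then a monomial in w, u, r:
δQ/Q = √((δw/w)² + (-2·δu/u)² + (2·δr/r)²) = √(0.00104 + 0.0317 + 0.0164) = 0.222

0.222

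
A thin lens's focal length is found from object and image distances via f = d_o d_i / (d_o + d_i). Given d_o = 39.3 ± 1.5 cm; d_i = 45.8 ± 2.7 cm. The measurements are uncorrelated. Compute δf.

0.721 cm

∂f/∂d_o = (d_i/(d_o+d_i))² = 0.290;  ∂f/∂d_i = (d_o/(d_o+d_i))² = 0.213
δf = √((∂f/∂d_o · δd_o)² + (∂f/∂d_i · δd_i)²) = √(0.189 + 0.332) = 0.721 cm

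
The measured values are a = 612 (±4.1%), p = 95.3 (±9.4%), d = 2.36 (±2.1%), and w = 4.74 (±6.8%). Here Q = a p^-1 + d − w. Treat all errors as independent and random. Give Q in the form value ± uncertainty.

4.04 ± 0.735

Let h = a·p^-1 = 6.42. δh/h = √((1·δa/a)² + (-1·δp/p)²) = √(0.00168 + 0.00884) = 0.103, so δh = 0.659.
Q = h + d − w: δQ = √(δh² + δd² + δw²) = √(0.434 + 0.00246 + 0.104) = 0.735
Q = 4.04.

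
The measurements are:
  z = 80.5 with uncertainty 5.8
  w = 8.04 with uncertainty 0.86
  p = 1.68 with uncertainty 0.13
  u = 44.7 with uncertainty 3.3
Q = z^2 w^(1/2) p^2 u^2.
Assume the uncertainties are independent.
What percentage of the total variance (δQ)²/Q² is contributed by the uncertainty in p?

34.5%

(δQ/Q)² = (2·δz/z)² + (½·δw/w)² + (2·δp/p)² + (2·δu/u)²
  z term: (2×0.0720)² = 0.0208
  w term: (0.5×0.107)² = 0.00286
  p term: (2×0.0774)² = 0.0240
  u term: (2×0.0738)² = 0.0218
Total = 0.0694. Share from p = 0.0240/0.0694 = 0.345.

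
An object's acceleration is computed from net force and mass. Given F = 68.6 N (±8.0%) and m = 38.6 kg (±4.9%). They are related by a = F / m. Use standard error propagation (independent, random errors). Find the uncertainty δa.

a is a product of powers, so relative uncertainties combine in quadrature:
  (1·δF/F)² = (1×0.0800)² = 0.00640;  (-1·δm/m)² = (-1×0.0490)² = 0.00240
δa/a = √(0.00880) = 0.0938
a = 1.78 m/s^2, so δa = 0.0938 × 1.78 = 0.167 m/s^2.

0.167 m/s^2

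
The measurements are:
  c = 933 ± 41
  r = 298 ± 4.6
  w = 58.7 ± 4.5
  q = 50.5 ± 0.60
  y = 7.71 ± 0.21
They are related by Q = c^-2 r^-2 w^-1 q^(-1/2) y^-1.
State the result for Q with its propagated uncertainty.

For a monomial Q ∝ c^-2, r^-2, w^-1, q^(-1/2), y^-1, fractional errors add in quadrature:
  (-2·δc/c)² = (-2×0.0439)² = 0.00772;  (-2·δr/r)² = (-2×0.0154)² = 0.000953;  (-1·δw/w)² = (-1×0.0767)² = 0.00588;  (−½·δq/q)² = (-0.5×0.0119)² = 3.53e-05;  (-1·δy/y)² = (-1×0.0272)² = 0.000742
δQ/Q = √(0.0153) = 0.124
Q = 4.02e-15, so δQ = 0.124 × 4.02e-15 = 4.98e-16.

(4.02 ± 0.498) × 10^-15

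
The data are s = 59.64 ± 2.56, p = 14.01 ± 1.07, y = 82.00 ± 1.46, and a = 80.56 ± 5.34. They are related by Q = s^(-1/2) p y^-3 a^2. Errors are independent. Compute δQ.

0.00349

Relative error in a monomial: (δQ/Q)² = Σ (nᵢ · δxᵢ/xᵢ)².
  (−½·δs/s)² = (-0.5×0.0429)² = 0.000461;  (1·δp/p)² = (1×0.0764)² = 0.00583;  (-3·δy/y)² = (-3×0.0178)² = 0.00285;  (2·δa/a)² = (2×0.0663)² = 0.0176
δQ/Q = √(0.0267) = 0.163
Q = 0.02135, so δQ = 0.163 × 0.02135 = 0.00349.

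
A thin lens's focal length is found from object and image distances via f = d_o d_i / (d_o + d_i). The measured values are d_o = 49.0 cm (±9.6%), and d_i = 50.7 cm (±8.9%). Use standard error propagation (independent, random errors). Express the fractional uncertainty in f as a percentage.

∂f/∂d_o = (d_i/(d_o+d_i))² = 0.259;  ∂f/∂d_i = (d_o/(d_o+d_i))² = 0.242
δf = √((∂f/∂d_o · δd_o)² + (∂f/∂d_i · δd_i)²) = √(1.48 + 1.19) = 1.63 cm
f = 24.9 cm, so δf/f = 1.63/24.9 = 0.0655.

6.55%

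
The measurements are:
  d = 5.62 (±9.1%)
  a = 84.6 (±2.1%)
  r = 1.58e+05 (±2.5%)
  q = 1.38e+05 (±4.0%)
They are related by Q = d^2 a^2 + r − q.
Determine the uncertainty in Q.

42800

Let p = d^2·a^2 = 2.26e+05. δp/p = √((2·δd/d)² + (2·δa/a)²) = √(0.0331 + 0.00176) = 0.187, so δp = 42200.
Q = p + r − q: δQ = √(δp² + δr² + δq²) = √(1.78e+09 + 1.56e+07 + 3.05e+07) = 42800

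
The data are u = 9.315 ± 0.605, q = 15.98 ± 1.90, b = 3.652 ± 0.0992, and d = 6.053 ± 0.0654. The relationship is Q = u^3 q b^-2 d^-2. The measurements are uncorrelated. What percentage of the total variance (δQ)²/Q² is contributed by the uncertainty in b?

(δQ/Q)² = (3·δu/u)² + (1·δq/q)² + (-2·δb/b)² + (-2·δd/d)²
  u term: (3×0.0649)² = 0.0380
  q term: (1×0.119)² = 0.0141
  b term: (-2×0.0272)² = 0.00295
  d term: (-2×0.0108)² = 0.000467
Total = 0.0555. Share from b = 0.00295/0.0555 = 0.0532.

5.32%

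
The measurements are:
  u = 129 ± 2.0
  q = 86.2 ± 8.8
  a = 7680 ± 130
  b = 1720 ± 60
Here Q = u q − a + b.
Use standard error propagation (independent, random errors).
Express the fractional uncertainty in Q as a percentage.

22.4%

Let p = u·q = 11100. δp/p = √((1·δu/u)² + (1·δq/q)²) = √(0.000240 + 0.0104) = 0.103, so δp = 1150.
Q = p − a + b: δQ = √(δp² + δa² + δb²) = √(1.32e+06 + 16900 + 3600) = 1160
Q = 5160, so δQ/Q = 1160/5160 = 0.224.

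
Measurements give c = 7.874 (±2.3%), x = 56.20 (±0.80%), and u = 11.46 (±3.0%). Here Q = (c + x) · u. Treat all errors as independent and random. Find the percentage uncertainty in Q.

Let w = c + x = 64.07. δw = √(δc² + δx²) = √(0.0328 + 0.202) = 0.485, so δw/w = 0.00756.
Q is then a monomial in w, u:
δQ/Q = √((δw/w)² + (1·δu/u)²) = √(5.72e-05 + 0.000900) = 0.0309

3.09%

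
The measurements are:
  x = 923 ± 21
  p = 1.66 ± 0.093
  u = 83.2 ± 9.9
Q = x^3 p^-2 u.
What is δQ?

Since Q is a product/quotient, work with relative uncertainties:
  (3·δx/x)² = (3×0.0228)² = 0.00466;  (-2·δp/p)² = (-2×0.0560)² = 0.0126;  (1·δu/u)² = (1×0.119)² = 0.0142
δQ/Q = √(0.0314) = 0.177
Q = 2.37e+10, so δQ = 0.177 × 2.37e+10 = 4.21e+09.

4.21e+09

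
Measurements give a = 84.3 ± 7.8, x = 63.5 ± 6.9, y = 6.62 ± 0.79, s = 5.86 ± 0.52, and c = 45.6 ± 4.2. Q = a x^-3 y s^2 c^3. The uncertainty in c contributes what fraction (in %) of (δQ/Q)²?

32.2%

(δQ/Q)² = (1·δa/a)² + (-3·δx/x)² + (1·δy/y)² + (2·δs/s)² + (3·δc/c)²
  a term: (1×0.0925)² = 0.00856
  x term: (-3×0.109)² = 0.106
  y term: (1×0.119)² = 0.0142
  s term: (2×0.0887)² = 0.0315
  c term: (3×0.0921)² = 0.0764
Total = 0.237. Share from c = 0.0764/0.237 = 0.322.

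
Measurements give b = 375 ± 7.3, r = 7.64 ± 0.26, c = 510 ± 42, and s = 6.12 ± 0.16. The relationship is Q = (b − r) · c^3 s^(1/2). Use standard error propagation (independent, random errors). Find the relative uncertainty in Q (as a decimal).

Let u = b − r = 367. δu = √(δb² + δr²) = √(53.3 + 0.0676) = 7.30, so δu/u = 0.0199.
Q is then a monomial in u, c, s:
δQ/Q = √((δu/u)² + (3·δc/c)² + (½·δs/s)²) = √(0.000395 + 0.0610 + 0.000171) = 0.248

0.248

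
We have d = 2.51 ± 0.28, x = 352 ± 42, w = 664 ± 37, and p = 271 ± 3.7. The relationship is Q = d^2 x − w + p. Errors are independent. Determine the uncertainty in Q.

Let h = d^2·x = 2220. δh/h = √((2·δd/d)² + (1·δx/x)²) = √(0.0498 + 0.0142) = 0.253, so δh = 561.
Q = h − w + p: δQ = √(δh² + δw² + δp²) = √(3.15e+05 + 1370 + 13.7) = 562

562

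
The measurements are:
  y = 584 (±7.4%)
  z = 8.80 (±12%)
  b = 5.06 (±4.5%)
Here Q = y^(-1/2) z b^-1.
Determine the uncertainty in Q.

Q is a product of powers, so relative uncertainties combine in quadrature:
  (−½·δy/y)² = (-0.5×0.0740)² = 0.00137;  (1·δz/z)² = (1×0.120)² = 0.0144;  (-1·δb/b)² = (-1×0.0450)² = 0.00202
δQ/Q = √(0.0178) = 0.133
Q = 0.0720, so δQ = 0.133 × 0.0720 = 0.00960.

0.00960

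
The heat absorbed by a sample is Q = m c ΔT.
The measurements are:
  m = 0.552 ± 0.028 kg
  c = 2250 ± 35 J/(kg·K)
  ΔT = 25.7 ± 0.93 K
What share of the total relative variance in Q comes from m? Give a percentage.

(δQ/Q)² = (1·δm/m)² + (1·δc/c)² + (1·δΔT/ΔT)²
  m term: (1×0.0507)² = 0.00257
  c term: (1×0.0156)² = 0.000242
  ΔT term: (1×0.0362)² = 0.00131
Total = 0.00412. Share from m = 0.00257/0.00412 = 0.624.

62.4%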